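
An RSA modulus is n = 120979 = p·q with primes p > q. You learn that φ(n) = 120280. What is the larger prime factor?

φ(n) = (p−1)(q−1) = n − (p+q) + 1, so p + q = 120979 − 120280 + 1 = 700.
p and q are the roots of t² − 700t + 120979 = 0.
Discriminant: 700² − 4·120979 = 490000 − 483916 = 6084; √6084 = 78.
q = (700 − 78)/2 = 311, p = (700 + 78)/2 = 389.
Check: 311 · 389 = 120979.

389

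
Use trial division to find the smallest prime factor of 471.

3

471 is odd.
Digit sum 12, divisible by 3.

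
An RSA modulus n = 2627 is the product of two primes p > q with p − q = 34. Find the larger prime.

Since p = q + 34, we have 2627 = q(q + 34), so q² + 34q − 2627 = 0.
Discriminant: 34² + 4·2627 = 1156 + 10508 = 11664; √11664 = 108.
q = (−34 + 108)/2 = 37, and p = q + 34 = 71.
Check: 37 · 71 = 2627.

71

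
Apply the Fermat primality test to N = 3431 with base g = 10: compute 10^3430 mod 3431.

1068

10^1 ≡ 10 (mod 3431)
10^2 ≡ 10^2 = 100 ≡ 100 (mod 3431)
10^4 ≡ 100^2 = 10000 ≡ 3138 (mod 3431)
10^8 ≡ 3138^2 = 9847044 ≡ 74 (mod 3431)
10^16 ≡ 74^2 = 5476 ≡ 2045 (mod 3431)
10^32 ≡ 2045^2 = 4182025 ≡ 3067 (mod 3431)
10^64 ≡ 3067^2 = 9406489 ≡ 2118 (mod 3431)
10^128 ≡ 2118^2 = 4485924 ≡ 1607 (mod 3431)
10^256 ≡ 1607^2 = 2582449 ≡ 2337 (mod 3431)
10^512 ≡ 2337^2 = 5461569 ≡ 2848 (mod 3431)
10^1024 ≡ 2848^2 = 8111104 ≡ 220 (mod 3431)
10^2048 ≡ 220^2 = 48400 ≡ 366 (mod 3431)
3430 = 2048 + 1024 + 256 + 64 + 32 + 4 + 2 in binary powers of 2.
So 10^3430 ≡ 366 · 220 · 2337 · 2118 · 3067 · 3138 · 100 ≡ 1068 (mod 3431).
Since 1068 ≠ 1, base 10 is a Fermat witness: 3431 is composite.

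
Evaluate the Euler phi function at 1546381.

1499472

Factor: 1546381 = 53 · 163 · 179.
φ(1546381) = (53−1) · (163−1) · (179−1) = 52 · 162 · 178 = 1499472.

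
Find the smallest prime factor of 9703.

9703 is odd.
Digit sum 19, not divisible by 3.
Ends in 3: not divisible by 5.
7: 9703 = 7·1386 + 1
11: 9703 = 11·882 + 1
13: 9703 = 13·746 + 5
17: 9703 = 17·570 + 13
19: 9703 = 19·510 + 13
23: 9703 = 23·421 + 20
29: 9703 = 29·334 + 17
31: 9703 = 31·313

31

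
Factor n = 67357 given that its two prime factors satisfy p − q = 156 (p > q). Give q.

193

Since p = q + 156, we have 67357 = q(q + 156), so q² + 156q − 67357 = 0.
Discriminant: 156² + 4·67357 = 24336 + 269428 = 293764; √293764 = 542.
q = (−156 + 542)/2 = 193, and p = q + 156 = 349.
Check: 193 · 349 = 67357.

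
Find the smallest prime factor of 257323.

11

257323 is odd.
Digit sum 22, not divisible by 3.
Ends in 3: not divisible by 5.
7: 257323 = 7·36760 + 3
11: 257323 = 11·23393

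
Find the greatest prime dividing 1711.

59

1711 = 29 · 59
59 is prime.
So 1711 = 29 · 59; the largest prime factor is 59.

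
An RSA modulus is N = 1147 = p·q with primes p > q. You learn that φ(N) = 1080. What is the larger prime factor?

37

φ(n) = (p−1)(q−1) = n − (p+q) + 1, so p + q = 1147 − 1080 + 1 = 68.
p and q are the roots of t² − 68t + 1147 = 0.
Discriminant: 68² − 4·1147 = 4624 − 4588 = 36; √36 = 6.
q = (68 − 6)/2 = 31, p = (68 + 6)/2 = 37.
Check: 31 · 37 = 1147.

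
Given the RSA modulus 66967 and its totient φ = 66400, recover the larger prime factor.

φ(n) = (p−1)(q−1) = n − (p+q) + 1, so p + q = 66967 − 66400 + 1 = 568.
p and q are the roots of t² − 568t + 66967 = 0.
Discriminant: 568² − 4·66967 = 322624 − 267868 = 54756; √54756 = 234.
q = (568 − 234)/2 = 167, p = (568 + 234)/2 = 401.
Check: 167 · 401 = 66967.

401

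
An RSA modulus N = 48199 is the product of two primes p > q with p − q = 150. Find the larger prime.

Since p = q + 150, we have 48199 = q(q + 150), so q² + 150q − 48199 = 0.
Discriminant: 150² + 4·48199 = 22500 + 192796 = 215296; √215296 = 464.
q = (−150 + 464)/2 = 157, and p = q + 150 = 307.
Check: 157 · 307 = 48199.

307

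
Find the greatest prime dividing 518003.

83

518003 = 79 · 6557
6557 = 79 · 83
83 is prime.
So 518003 = 79^2 · 83; the largest prime factor is 83.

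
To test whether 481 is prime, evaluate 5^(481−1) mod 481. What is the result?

5^1 ≡ 5 (mod 481)
5^2 ≡ 5^2 = 25 ≡ 25 (mod 481)
5^4 ≡ 25^2 = 625 ≡ 144 (mod 481)
5^8 ≡ 144^2 = 20736 ≡ 53 (mod 481)
5^16 ≡ 53^2 = 2809 ≡ 404 (mod 481)
5^32 ≡ 404^2 = 163216 ≡ 157 (mod 481)
5^64 ≡ 157^2 = 24649 ≡ 118 (mod 481)
5^128 ≡ 118^2 = 13924 ≡ 456 (mod 481)
5^256 ≡ 456^2 = 207936 ≡ 144 (mod 481)
480 = 256 + 128 + 64 + 32 in binary powers of 2.
So 5^480 ≡ 144 · 456 · 118 · 157 ≡ 417 (mod 481).
Since 417 ≠ 1, base 5 is a Fermat witness: 481 is composite.

417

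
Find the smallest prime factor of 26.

2

26 is even: 2 divides it.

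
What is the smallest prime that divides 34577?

34577 is odd.
Digit sum 26, not divisible by 3.
Ends in 7: not divisible by 5.
7: 34577 = 7·4939 + 4
11: 34577 = 11·3143 + 4
13: 34577 = 13·2659 + 10
17: 34577 = 17·2033 + 16
19: 34577 = 19·1819 + 16
23: 34577 = 23·1503 + 8
29: 34577 = 29·1192 + 9
31: 34577 = 31·1115 + 12
37: 34577 = 37·934 + 19
41: 34577 = 41·843 + 14
43: 34577 = 43·804 + 5
47: 34577 = 47·735 + 32
53: 34577 = 53·652 + 21
59: 34577 = 59·586 + 3
61: 34577 = 61·566 + 51
67: 34577 = 67·516 + 5
71: 34577 = 71·487

71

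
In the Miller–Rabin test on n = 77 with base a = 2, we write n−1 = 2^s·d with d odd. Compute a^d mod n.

72

77 − 1 = 76 = 2^2 · 19, so d = 19.
2^1 ≡ 2 (mod 77)
2^2 ≡ 2^2 = 4 ≡ 4 (mod 77)
2^4 ≡ 4^2 = 16 ≡ 16 (mod 77)
2^8 ≡ 16^2 = 256 ≡ 25 (mod 77)
2^16 ≡ 25^2 = 625 ≡ 9 (mod 77)
19 = 16 + 2 + 1 in binary powers of 2.
So 2^19 ≡ 9 · 4 · 2 ≡ 72 (mod 77).
Squaring chain: 72 → 25; never reaches −1, so base 2 is a Miller–Rabin witness that 77 is composite.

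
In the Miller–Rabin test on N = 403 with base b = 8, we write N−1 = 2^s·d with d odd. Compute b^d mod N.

8

403 − 1 = 402 = 2^1 · 201, so d = 201.
8^1 ≡ 8 (mod 403)
8^2 ≡ 8^2 = 64 ≡ 64 (mod 403)
8^4 ≡ 64^2 = 4096 ≡ 66 (mod 403)
8^8 ≡ 66^2 = 4356 ≡ 326 (mod 403)
8^16 ≡ 326^2 = 106276 ≡ 287 (mod 403)
8^32 ≡ 287^2 = 82369 ≡ 157 (mod 403)
8^64 ≡ 157^2 = 24649 ≡ 66 (mod 403)
8^128 ≡ 66^2 = 4356 ≡ 326 (mod 403)
201 = 128 + 64 + 8 + 1 in binary powers of 2.
So 8^201 ≡ 326 · 66 · 326 · 8 ≡ 8 (mod 403).
Squaring chain: 8; never reaches −1, so base 8 is a Miller–Rabin witness that 403 is composite.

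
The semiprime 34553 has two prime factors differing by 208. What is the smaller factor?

109

Since p = q + 208, we have 34553 = q(q + 208), so q² + 208q − 34553 = 0.
Discriminant: 208² + 4·34553 = 43264 + 138212 = 181476; √181476 = 426.
q = (−208 + 426)/2 = 109, and p = q + 208 = 317.
Check: 109 · 317 = 34553.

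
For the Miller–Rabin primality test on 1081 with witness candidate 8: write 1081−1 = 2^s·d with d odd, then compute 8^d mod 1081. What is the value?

1081 − 1 = 1080 = 2^3 · 135, so d = 135.
8^1 ≡ 8 (mod 1081)
8^2 ≡ 8^2 = 64 ≡ 64 (mod 1081)
8^4 ≡ 64^2 = 4096 ≡ 853 (mod 1081)
8^8 ≡ 853^2 = 727609 ≡ 96 (mod 1081)
8^16 ≡ 96^2 = 9216 ≡ 568 (mod 1081)
8^32 ≡ 568^2 = 322624 ≡ 486 (mod 1081)
8^64 ≡ 486^2 = 236196 ≡ 538 (mod 1081)
8^128 ≡ 538^2 = 289444 ≡ 817 (mod 1081)
135 = 128 + 4 + 2 + 1 in binary powers of 2.
So 8^135 ≡ 817 · 853 · 64 · 8 ≡ 75 (mod 1081).
Squaring chain: 75 → 220 → 836; never reaches −1, so base 8 is a Miller–Rabin witness that 1081 is composite.

75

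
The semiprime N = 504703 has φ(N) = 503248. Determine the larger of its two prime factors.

φ(n) = (p−1)(q−1) = n − (p+q) + 1, so p + q = 504703 − 503248 + 1 = 1456.
p and q are the roots of t² − 1456t + 504703 = 0.
Discriminant: 1456² − 4·504703 = 2119936 − 2018812 = 101124; √101124 = 318.
q = (1456 − 318)/2 = 569, p = (1456 + 318)/2 = 887.
Check: 569 · 887 = 504703.

887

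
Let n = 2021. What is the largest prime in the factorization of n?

2021 = 43 · 47
47 is prime.
So 2021 = 43 · 47; the largest prime factor is 47.

47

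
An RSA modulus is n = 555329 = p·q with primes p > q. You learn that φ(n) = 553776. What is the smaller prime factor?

φ(n) = (p−1)(q−1) = n − (p+q) + 1, so p + q = 555329 − 553776 + 1 = 1554.
p and q are the roots of t² − 1554t + 555329 = 0.
Discriminant: 1554² − 4·555329 = 2414916 − 2221316 = 193600; √193600 = 440.
q = (1554 − 440)/2 = 557, p = (1554 + 440)/2 = 997.
Check: 557 · 997 = 555329.

557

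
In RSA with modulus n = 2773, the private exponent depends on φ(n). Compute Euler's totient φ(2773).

Factor: 2773 = 47 · 59.
φ(2773) = (47−1) · (59−1) = 46 · 58 = 2668.

2668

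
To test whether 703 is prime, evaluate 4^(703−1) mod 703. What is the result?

4^1 ≡ 4 (mod 703)
4^2 ≡ 4^2 = 16 ≡ 16 (mod 703)
4^4 ≡ 16^2 = 256 ≡ 256 (mod 703)
4^8 ≡ 256^2 = 65536 ≡ 157 (mod 703)
4^16 ≡ 157^2 = 24649 ≡ 44 (mod 703)
4^32 ≡ 44^2 = 1936 ≡ 530 (mod 703)
4^64 ≡ 530^2 = 280900 ≡ 403 (mod 703)
4^128 ≡ 403^2 = 162409 ≡ 16 (mod 703)
4^256 ≡ 16^2 = 256 ≡ 256 (mod 703)
4^512 ≡ 256^2 = 65536 ≡ 157 (mod 703)
702 = 512 + 128 + 32 + 16 + 8 + 4 + 2 in binary powers of 2.
So 4^702 ≡ 157 · 16 · 530 · 44 · 157 · 256 · 16 ≡ 1 (mod 703).
Since the result is 1, base 4 gives no evidence that 703 is composite.

1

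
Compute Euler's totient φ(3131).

Factor: 3131 = 31 · 101.
φ(3131) = (31−1) · (101−1) = 30 · 100 = 3000.

3000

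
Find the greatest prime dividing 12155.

17

12155 = 5 · 2431
2431 = 11 · 221
221 = 13 · 17
17 is prime.
So 12155 = 5 · 11 · 13 · 17; the largest prime factor is 17.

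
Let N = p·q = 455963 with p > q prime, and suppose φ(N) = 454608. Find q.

617

φ(n) = (p−1)(q−1) = n − (p+q) + 1, so p + q = 455963 − 454608 + 1 = 1356.
p and q are the roots of t² − 1356t + 455963 = 0.
Discriminant: 1356² − 4·455963 = 1838736 − 1823852 = 14884; √14884 = 122.
q = (1356 − 122)/2 = 617, p = (1356 + 122)/2 = 739.
Check: 617 · 739 = 455963.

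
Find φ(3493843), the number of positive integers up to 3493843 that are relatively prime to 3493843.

Factor: 3493843 = 97 · 181 · 199.
φ(3493843) = (97−1) · (181−1) · (199−1) = 96 · 180 · 198 = 3421440.

3421440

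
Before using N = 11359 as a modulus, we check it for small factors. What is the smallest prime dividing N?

11359 is odd.
Digit sum 19, not divisible by 3.
Ends in 9: not divisible by 5.
7: 11359 = 7·1622 + 5
11: 11359 = 11·1032 + 7
13: 11359 = 13·873 + 10
17: 11359 = 17·668 + 3
19: 11359 = 19·597 + 16
23: 11359 = 23·493 + 20
29: 11359 = 29·391 + 20
31: 11359 = 31·366 + 13
37: 11359 = 37·307

37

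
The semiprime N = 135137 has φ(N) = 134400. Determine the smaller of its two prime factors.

φ(n) = (p−1)(q−1) = n − (p+q) + 1, so p + q = 135137 − 134400 + 1 = 738.
p and q are the roots of t² − 738t + 135137 = 0.
Discriminant: 738² − 4·135137 = 544644 − 540548 = 4096; √4096 = 64.
q = (738 − 64)/2 = 337, p = (738 + 64)/2 = 401.
Check: 337 · 401 = 135137.

337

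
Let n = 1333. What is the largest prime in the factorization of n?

43

1333 = 31 · 43
43 is prime.
So 1333 = 31 · 43; the largest prime factor is 43.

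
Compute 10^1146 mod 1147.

10^1 ≡ 10 (mod 1147)
10^2 ≡ 10^2 = 100 ≡ 100 (mod 1147)
10^4 ≡ 100^2 = 10000 ≡ 824 (mod 1147)
10^8 ≡ 824^2 = 678976 ≡ 1099 (mod 1147)
10^16 ≡ 1099^2 = 1207801 ≡ 10 (mod 1147)
10^32 ≡ 10^2 = 100 ≡ 100 (mod 1147)
10^64 ≡ 100^2 = 10000 ≡ 824 (mod 1147)
10^128 ≡ 824^2 = 678976 ≡ 1099 (mod 1147)
10^256 ≡ 1099^2 = 1207801 ≡ 10 (mod 1147)
10^512 ≡ 10^2 = 100 ≡ 100 (mod 1147)
10^1024 ≡ 100^2 = 10000 ≡ 824 (mod 1147)
1146 = 1024 + 64 + 32 + 16 + 8 + 2 in binary powers of 2.
So 10^1146 ≡ 824 · 824 · 100 · 10 · 1099 · 100 ≡ 963 (mod 1147).
Since 963 ≠ 1, base 10 is a Fermat witness: 1147 is composite.

963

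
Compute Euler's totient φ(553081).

Factor: 553081 = 23 · 139 · 173.
φ(553081) = (23−1) · (139−1) · (173−1) = 22 · 138 · 172 = 522192.

522192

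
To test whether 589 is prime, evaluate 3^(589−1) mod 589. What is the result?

562

3^1 ≡ 3 (mod 589)
3^2 ≡ 3^2 = 9 ≡ 9 (mod 589)
3^4 ≡ 9^2 = 81 ≡ 81 (mod 589)
3^8 ≡ 81^2 = 6561 ≡ 82 (mod 589)
3^16 ≡ 82^2 = 6724 ≡ 245 (mod 589)
3^32 ≡ 245^2 = 60025 ≡ 536 (mod 589)
3^64 ≡ 536^2 = 287296 ≡ 453 (mod 589)
3^128 ≡ 453^2 = 205209 ≡ 237 (mod 589)
3^256 ≡ 237^2 = 56169 ≡ 214 (mod 589)
3^512 ≡ 214^2 = 45796 ≡ 443 (mod 589)
588 = 512 + 64 + 8 + 4 in binary powers of 2.
So 3^588 ≡ 443 · 453 · 82 · 81 ≡ 562 (mod 589).
Since 562 ≠ 1, base 3 is a Fermat witness: 589 is composite.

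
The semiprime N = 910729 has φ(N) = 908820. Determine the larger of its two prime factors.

φ(n) = (p−1)(q−1) = n − (p+q) + 1, so p + q = 910729 − 908820 + 1 = 1910.
p and q are the roots of t² − 1910t + 910729 = 0.
Discriminant: 1910² − 4·910729 = 3648100 − 3642916 = 5184; √5184 = 72.
q = (1910 − 72)/2 = 919, p = (1910 + 72)/2 = 991.
Check: 919 · 991 = 910729.

991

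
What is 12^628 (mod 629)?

268

12^1 ≡ 12 (mod 629)
12^2 ≡ 12^2 = 144 ≡ 144 (mod 629)
12^4 ≡ 144^2 = 20736 ≡ 608 (mod 629)
12^8 ≡ 608^2 = 369664 ≡ 441 (mod 629)
12^16 ≡ 441^2 = 194481 ≡ 120 (mod 629)
12^32 ≡ 120^2 = 14400 ≡ 562 (mod 629)
12^64 ≡ 562^2 = 315844 ≡ 86 (mod 629)
12^128 ≡ 86^2 = 7396 ≡ 477 (mod 629)
12^256 ≡ 477^2 = 227529 ≡ 460 (mod 629)
12^512 ≡ 460^2 = 211600 ≡ 256 (mod 629)
628 = 512 + 64 + 32 + 16 + 4 in binary powers of 2.
So 12^628 ≡ 256 · 86 · 562 · 120 · 608 ≡ 268 (mod 629).
Since 268 ≠ 1, base 12 is a Fermat witness: 629 is composite.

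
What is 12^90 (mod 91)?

12^1 ≡ 12 (mod 91)
12^2 ≡ 12^2 = 144 ≡ 53 (mod 91)
12^4 ≡ 53^2 = 2809 ≡ 79 (mod 91)
12^8 ≡ 79^2 = 6241 ≡ 53 (mod 91)
12^16 ≡ 53^2 = 2809 ≡ 79 (mod 91)
12^32 ≡ 79^2 = 6241 ≡ 53 (mod 91)
12^64 ≡ 53^2 = 2809 ≡ 79 (mod 91)
90 = 64 + 16 + 8 + 2 in binary powers of 2.
So 12^90 ≡ 79 · 79 · 53 · 53 ≡ 1 (mod 91).
Since the result is 1, base 12 gives no evidence that 91 is composite.

1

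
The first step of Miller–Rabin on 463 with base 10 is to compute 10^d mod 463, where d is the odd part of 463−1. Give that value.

463 − 1 = 462 = 2^1 · 231, so d = 231.
10^1 ≡ 10 (mod 463)
10^2 ≡ 10^2 = 100 ≡ 100 (mod 463)
10^4 ≡ 100^2 = 10000 ≡ 277 (mod 463)
10^8 ≡ 277^2 = 76729 ≡ 334 (mod 463)
10^16 ≡ 334^2 = 111556 ≡ 436 (mod 463)
10^32 ≡ 436^2 = 190096 ≡ 266 (mod 463)
10^64 ≡ 266^2 = 70756 ≡ 380 (mod 463)
10^128 ≡ 380^2 = 144400 ≡ 407 (mod 463)
231 = 128 + 64 + 32 + 4 + 2 + 1 in binary powers of 2.
So 10^231 ≡ 407 · 380 · 266 · 277 · 100 · 10 ≡ 462 (mod 463).
Since 10^d ≡ 462 (mod 463), base 10 does not prove 463 composite.

462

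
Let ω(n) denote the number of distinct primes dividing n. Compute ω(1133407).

1133407 = 11^2 · 9367
9367 = 17 · 551
551 = 19 · 29
1133407 = 11^2 · 17 · 19 · 29, which has 4 distinct prime factors.

4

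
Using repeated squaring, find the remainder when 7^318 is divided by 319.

7^1 ≡ 7 (mod 319)
7^2 ≡ 7^2 = 49 ≡ 49 (mod 319)
7^4 ≡ 49^2 = 2401 ≡ 168 (mod 319)
7^8 ≡ 168^2 = 28224 ≡ 152 (mod 319)
7^16 ≡ 152^2 = 23104 ≡ 136 (mod 319)
7^32 ≡ 136^2 = 18496 ≡ 313 (mod 319)
7^64 ≡ 313^2 = 97969 ≡ 36 (mod 319)
7^128 ≡ 36^2 = 1296 ≡ 20 (mod 319)
7^256 ≡ 20^2 = 400 ≡ 81 (mod 319)
318 = 256 + 32 + 16 + 8 + 4 + 2 in binary powers of 2.
So 7^318 ≡ 81 · 313 · 136 · 152 · 168 · 49 ≡ 53 (mod 319).
Since 53 ≠ 1, base 7 is a Fermat witness: 319 is composite.

53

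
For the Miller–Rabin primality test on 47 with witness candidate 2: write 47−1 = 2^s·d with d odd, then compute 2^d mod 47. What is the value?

1

47 − 1 = 46 = 2^1 · 23, so d = 23.
2^1 ≡ 2 (mod 47)
2^2 ≡ 2^2 = 4 ≡ 4 (mod 47)
2^4 ≡ 4^2 = 16 ≡ 16 (mod 47)
2^8 ≡ 16^2 = 256 ≡ 21 (mod 47)
2^16 ≡ 21^2 = 441 ≡ 18 (mod 47)
23 = 16 + 4 + 2 + 1 in binary powers of 2.
So 2^23 ≡ 18 · 16 · 4 · 2 ≡ 1 (mod 47).
Since 2^d ≡ 1 (mod 47), base 2 does not prove 47 composite.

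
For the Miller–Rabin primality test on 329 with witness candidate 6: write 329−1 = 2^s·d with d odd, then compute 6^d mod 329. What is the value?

244

329 − 1 = 328 = 2^3 · 41, so d = 41.
6^1 ≡ 6 (mod 329)
6^2 ≡ 6^2 = 36 ≡ 36 (mod 329)
6^4 ≡ 36^2 = 1296 ≡ 309 (mod 329)
6^8 ≡ 309^2 = 95481 ≡ 71 (mod 329)
6^16 ≡ 71^2 = 5041 ≡ 106 (mod 329)
6^32 ≡ 106^2 = 11236 ≡ 50 (mod 329)
41 = 32 + 8 + 1 in binary powers of 2.
So 6^41 ≡ 50 · 71 · 6 ≡ 244 (mod 329).
Squaring chain: 244 → 316 → 169; never reaches −1, so base 6 is a Miller–Rabin witness that 329 is composite.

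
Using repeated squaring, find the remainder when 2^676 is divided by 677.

2^1 ≡ 2 (mod 677)
2^2 ≡ 2^2 = 4 ≡ 4 (mod 677)
2^4 ≡ 4^2 = 16 ≡ 16 (mod 677)
2^8 ≡ 16^2 = 256 ≡ 256 (mod 677)
2^16 ≡ 256^2 = 65536 ≡ 544 (mod 677)
2^32 ≡ 544^2 = 295936 ≡ 87 (mod 677)
2^64 ≡ 87^2 = 7569 ≡ 122 (mod 677)
2^128 ≡ 122^2 = 14884 ≡ 667 (mod 677)
2^256 ≡ 667^2 = 444889 ≡ 100 (mod 677)
2^512 ≡ 100^2 = 10000 ≡ 522 (mod 677)
676 = 512 + 128 + 32 + 4 in binary powers of 2.
So 2^676 ≡ 522 · 667 · 87 · 16 ≡ 1 (mod 677).
Since the result is 1, base 2 gives no evidence that 677 is composite.

1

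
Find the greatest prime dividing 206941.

47

206941 = 7 · 29563
29563 = 17 · 1739
1739 = 37 · 47
47 is prime.
So 206941 = 7 · 17 · 37 · 47; the largest prime factor is 47.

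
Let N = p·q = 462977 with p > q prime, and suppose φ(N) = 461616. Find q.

653

φ(n) = (p−1)(q−1) = n − (p+q) + 1, so p + q = 462977 − 461616 + 1 = 1362.
p and q are the roots of t² − 1362t + 462977 = 0.
Discriminant: 1362² − 4·462977 = 1855044 − 1851908 = 3136; √3136 = 56.
q = (1362 − 56)/2 = 653, p = (1362 + 56)/2 = 709.
Check: 653 · 709 = 462977.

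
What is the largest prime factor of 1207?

1207 = 17 · 71
71 is prime.
So 1207 = 17 · 71; the largest prime factor is 71.

71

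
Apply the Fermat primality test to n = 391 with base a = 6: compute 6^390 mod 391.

6^1 ≡ 6 (mod 391)
6^2 ≡ 6^2 = 36 ≡ 36 (mod 391)
6^4 ≡ 36^2 = 1296 ≡ 123 (mod 391)
6^8 ≡ 123^2 = 15129 ≡ 271 (mod 391)
6^16 ≡ 271^2 = 73441 ≡ 324 (mod 391)
6^32 ≡ 324^2 = 104976 ≡ 188 (mod 391)
6^64 ≡ 188^2 = 35344 ≡ 154 (mod 391)
6^128 ≡ 154^2 = 23716 ≡ 256 (mod 391)
6^256 ≡ 256^2 = 65536 ≡ 239 (mod 391)
390 = 256 + 128 + 4 + 2 in binary powers of 2.
So 6^390 ≡ 239 · 256 · 123 · 36 ≡ 25 (mod 391).
Since 25 ≠ 1, base 6 is a Fermat witness: 391 is composite.

25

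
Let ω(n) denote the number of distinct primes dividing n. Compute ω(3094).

3094 = 2 · 1547
1547 = 7 · 221
221 = 13 · 17
3094 = 2 · 7 · 13 · 17, which has 4 distinct prime factors.

4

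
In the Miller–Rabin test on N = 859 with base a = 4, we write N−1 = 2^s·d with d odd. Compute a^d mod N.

1

859 − 1 = 858 = 2^1 · 429, so d = 429.
4^1 ≡ 4 (mod 859)
4^2 ≡ 4^2 = 16 ≡ 16 (mod 859)
4^4 ≡ 16^2 = 256 ≡ 256 (mod 859)
4^8 ≡ 256^2 = 65536 ≡ 252 (mod 859)
4^16 ≡ 252^2 = 63504 ≡ 797 (mod 859)
4^32 ≡ 797^2 = 635209 ≡ 408 (mod 859)
4^64 ≡ 408^2 = 166464 ≡ 677 (mod 859)
4^128 ≡ 677^2 = 458329 ≡ 482 (mod 859)
4^256 ≡ 482^2 = 232324 ≡ 394 (mod 859)
429 = 256 + 128 + 32 + 8 + 4 + 1 in binary powers of 2.
So 4^429 ≡ 394 · 482 · 408 · 252 · 256 · 4 ≡ 1 (mod 859).
Since 4^d ≡ 1 (mod 859), base 4 does not prove 859 composite.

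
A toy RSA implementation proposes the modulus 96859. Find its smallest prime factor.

7

96859 is odd.
Digit sum 37, not divisible by 3.
Ends in 9: not divisible by 5.
7: 96859 = 7·13837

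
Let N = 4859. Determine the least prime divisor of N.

43

4859 is odd.
Digit sum 26, not divisible by 3.
Ends in 9: not divisible by 5.
7: 4859 = 7·694 + 1
11: 4859 = 11·441 + 8
13: 4859 = 13·373 + 10
17: 4859 = 17·285 + 14
19: 4859 = 19·255 + 14
23: 4859 = 23·211 + 6
29: 4859 = 29·167 + 16
31: 4859 = 31·156 + 23
37: 4859 = 37·131 + 12
41: 4859 = 41·118 + 21
43: 4859 = 43·113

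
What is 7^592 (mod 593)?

1

7^1 ≡ 7 (mod 593)
7^2 ≡ 7^2 = 49 ≡ 49 (mod 593)
7^4 ≡ 49^2 = 2401 ≡ 29 (mod 593)
7^8 ≡ 29^2 = 841 ≡ 248 (mod 593)
7^16 ≡ 248^2 = 61504 ≡ 425 (mod 593)
7^32 ≡ 425^2 = 180625 ≡ 353 (mod 593)
7^64 ≡ 353^2 = 124609 ≡ 79 (mod 593)
7^128 ≡ 79^2 = 6241 ≡ 311 (mod 593)
7^256 ≡ 311^2 = 96721 ≡ 62 (mod 593)
7^512 ≡ 62^2 = 3844 ≡ 286 (mod 593)
592 = 512 + 64 + 16 in binary powers of 2.
So 7^592 ≡ 286 · 79 · 425 ≡ 1 (mod 593).
Since the result is 1, base 7 gives no evidence that 593 is composite.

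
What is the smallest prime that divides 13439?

89

13439 is odd.
Digit sum 20, not divisible by 3.
Ends in 9: not divisible by 5.
7: 13439 = 7·1919 + 6
11: 13439 = 11·1221 + 8
13: 13439 = 13·1033 + 10
17: 13439 = 17·790 + 9
19: 13439 = 19·707 + 6
23: 13439 = 23·584 + 7
29: 13439 = 29·463 + 12
31: 13439 = 31·433 + 16
37: 13439 = 37·363 + 8
41: 13439 = 41·327 + 32
43: 13439 = 43·312 + 23
47: 13439 = 47·285 + 44
53: 13439 = 53·253 + 30
59: 13439 = 59·227 + 46
61: 13439 = 61·220 + 19
67: 13439 = 67·200 + 39
71: 13439 = 71·189 + 20
73: 13439 = 73·184 + 7
79: 13439 = 79·170 + 9
83: 13439 = 83·161 + 76
89: 13439 = 89·151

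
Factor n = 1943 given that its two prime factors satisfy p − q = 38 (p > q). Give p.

67

Since p = q + 38, we have 1943 = q(q + 38), so q² + 38q − 1943 = 0.
Discriminant: 38² + 4·1943 = 1444 + 7772 = 9216; √9216 = 96.
q = (−38 + 96)/2 = 29, and p = q + 38 = 67.
Check: 29 · 67 = 1943.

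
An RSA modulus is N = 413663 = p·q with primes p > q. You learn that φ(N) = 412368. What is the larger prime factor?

727

φ(n) = (p−1)(q−1) = n − (p+q) + 1, so p + q = 413663 − 412368 + 1 = 1296.
p and q are the roots of t² − 1296t + 413663 = 0.
Discriminant: 1296² − 4·413663 = 1679616 − 1654652 = 24964; √24964 = 158.
q = (1296 − 158)/2 = 569, p = (1296 + 158)/2 = 727.
Check: 569 · 727 = 413663.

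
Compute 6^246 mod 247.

6^1 ≡ 6 (mod 247)
6^2 ≡ 6^2 = 36 ≡ 36 (mod 247)
6^4 ≡ 36^2 = 1296 ≡ 61 (mod 247)
6^8 ≡ 61^2 = 3721 ≡ 16 (mod 247)
6^16 ≡ 16^2 = 256 ≡ 9 (mod 247)
6^32 ≡ 9^2 = 81 ≡ 81 (mod 247)
6^64 ≡ 81^2 = 6561 ≡ 139 (mod 247)
6^128 ≡ 139^2 = 19321 ≡ 55 (mod 247)
246 = 128 + 64 + 32 + 16 + 4 + 2 in binary powers of 2.
So 6^246 ≡ 55 · 139 · 81 · 9 · 61 · 36 ≡ 64 (mod 247).
Since 64 ≠ 1, base 6 is a Fermat witness: 247 is composite.

64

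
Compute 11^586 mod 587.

1

11^1 ≡ 11 (mod 587)
11^2 ≡ 11^2 = 121 ≡ 121 (mod 587)
11^4 ≡ 121^2 = 14641 ≡ 553 (mod 587)
11^8 ≡ 553^2 = 305809 ≡ 569 (mod 587)
11^16 ≡ 569^2 = 323761 ≡ 324 (mod 587)
11^32 ≡ 324^2 = 104976 ≡ 490 (mod 587)
11^64 ≡ 490^2 = 240100 ≡ 17 (mod 587)
11^128 ≡ 17^2 = 289 ≡ 289 (mod 587)
11^256 ≡ 289^2 = 83521 ≡ 167 (mod 587)
11^512 ≡ 167^2 = 27889 ≡ 300 (mod 587)
586 = 512 + 64 + 8 + 2 in binary powers of 2.
So 11^586 ≡ 300 · 17 · 569 · 121 ≡ 1 (mod 587).
Since the result is 1, base 11 gives no evidence that 587 is composite.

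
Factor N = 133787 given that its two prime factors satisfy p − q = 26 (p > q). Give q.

Since p = q + 26, we have 133787 = q(q + 26), so q² + 26q − 133787 = 0.
Discriminant: 26² + 4·133787 = 676 + 535148 = 535824; √535824 = 732.
q = (−26 + 732)/2 = 353, and p = q + 26 = 379.
Check: 353 · 379 = 133787.

353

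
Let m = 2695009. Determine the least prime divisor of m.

2695009 is odd.
Digit sum 31, not divisible by 3.
Ends in 9: not divisible by 5.
7: 2695009 = 7·385001 + 2
11: 2695009 = 11·245000 + 9
13: 2695009 = 13·207308 + 5
17: 2695009 = 17·158529 + 16
19: 2695009 = 19·141842 + 11
23: 2695009 = 23·117174 + 7
29: 2695009 = 29·92931 + 10
31: 2695009 = 31·86935 + 24
37: 2695009 = 37·72838 + 3
41: 2695009 = 41·65731 + 38
43: 2695009 = 43·62674 + 27
47: 2695009 = 47·57340 + 29
53: 2695009 = 53·50849 + 12
59: 2695009 = 59·45678 + 7
61: 2695009 = 61·44180 + 29
67: 2695009 = 67·40224 + 1
71: 2695009 = 71·37957 + 62
73: 2695009 = 73·36917 + 68
79: 2695009 = 79·34114 + 3
83: 2695009 = 83·32469 + 82
89: 2695009 = 89·30281

89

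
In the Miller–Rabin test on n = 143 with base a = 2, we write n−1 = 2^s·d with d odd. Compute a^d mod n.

143 − 1 = 142 = 2^1 · 71, so d = 71.
2^1 ≡ 2 (mod 143)
2^2 ≡ 2^2 = 4 ≡ 4 (mod 143)
2^4 ≡ 4^2 = 16 ≡ 16 (mod 143)
2^8 ≡ 16^2 = 256 ≡ 113 (mod 143)
2^16 ≡ 113^2 = 12769 ≡ 42 (mod 143)
2^32 ≡ 42^2 = 1764 ≡ 48 (mod 143)
2^64 ≡ 48^2 = 2304 ≡ 16 (mod 143)
71 = 64 + 4 + 2 + 1 in binary powers of 2.
So 2^71 ≡ 16 · 16 · 4 · 2 ≡ 46 (mod 143).
Squaring chain: 46; never reaches −1, so base 2 is a Miller–Rabin witness that 143 is composite.

46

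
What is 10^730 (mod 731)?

461

10^1 ≡ 10 (mod 731)
10^2 ≡ 10^2 = 100 ≡ 100 (mod 731)
10^4 ≡ 100^2 = 10000 ≡ 497 (mod 731)
10^8 ≡ 497^2 = 247009 ≡ 662 (mod 731)
10^16 ≡ 662^2 = 438244 ≡ 375 (mod 731)
10^32 ≡ 375^2 = 140625 ≡ 273 (mod 731)
10^64 ≡ 273^2 = 74529 ≡ 698 (mod 731)
10^128 ≡ 698^2 = 487204 ≡ 358 (mod 731)
10^256 ≡ 358^2 = 128164 ≡ 239 (mod 731)
10^512 ≡ 239^2 = 57121 ≡ 103 (mod 731)
730 = 512 + 128 + 64 + 16 + 8 + 2 in binary powers of 2.
So 10^730 ≡ 103 · 358 · 698 · 375 · 662 · 100 ≡ 461 (mod 731).
Since 461 ≠ 1, base 10 is a Fermat witness: 731 is composite.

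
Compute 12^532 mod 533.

12^1 ≡ 12 (mod 533)
12^2 ≡ 12^2 = 144 ≡ 144 (mod 533)
12^4 ≡ 144^2 = 20736 ≡ 482 (mod 533)
12^8 ≡ 482^2 = 232324 ≡ 469 (mod 533)
12^16 ≡ 469^2 = 219961 ≡ 365 (mod 533)
12^32 ≡ 365^2 = 133225 ≡ 508 (mod 533)
12^64 ≡ 508^2 = 258064 ≡ 92 (mod 533)
12^128 ≡ 92^2 = 8464 ≡ 469 (mod 533)
12^256 ≡ 469^2 = 219961 ≡ 365 (mod 533)
12^512 ≡ 365^2 = 133225 ≡ 508 (mod 533)
532 = 512 + 16 + 4 in binary powers of 2.
So 12^532 ≡ 508 · 365 · 482 ≡ 66 (mod 533).
Since 66 ≠ 1, base 12 is a Fermat witness: 533 is composite.

66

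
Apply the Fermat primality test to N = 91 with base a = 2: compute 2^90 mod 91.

2^1 ≡ 2 (mod 91)
2^2 ≡ 2^2 = 4 ≡ 4 (mod 91)
2^4 ≡ 4^2 = 16 ≡ 16 (mod 91)
2^8 ≡ 16^2 = 256 ≡ 74 (mod 91)
2^16 ≡ 74^2 = 5476 ≡ 16 (mod 91)
2^32 ≡ 16^2 = 256 ≡ 74 (mod 91)
2^64 ≡ 74^2 = 5476 ≡ 16 (mod 91)
90 = 64 + 16 + 8 + 2 in binary powers of 2.
So 2^90 ≡ 16 · 16 · 74 · 4 ≡ 64 (mod 91).
Since 64 ≠ 1, base 2 is a Fermat witness: 91 is composite.

64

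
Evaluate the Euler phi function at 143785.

113664

Factor: 143785 = 5 · 149 · 193.
φ(143785) = (5−1) · (149−1) · (193−1) = 4 · 148 · 192 = 113664.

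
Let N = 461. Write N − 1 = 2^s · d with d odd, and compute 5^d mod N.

1

461 − 1 = 460 = 2^2 · 115, so d = 115.
5^1 ≡ 5 (mod 461)
5^2 ≡ 5^2 = 25 ≡ 25 (mod 461)
5^4 ≡ 25^2 = 625 ≡ 164 (mod 461)
5^8 ≡ 164^2 = 26896 ≡ 158 (mod 461)
5^16 ≡ 158^2 = 24964 ≡ 70 (mod 461)
5^32 ≡ 70^2 = 4900 ≡ 290 (mod 461)
5^64 ≡ 290^2 = 84100 ≡ 198 (mod 461)
115 = 64 + 32 + 16 + 2 + 1 in binary powers of 2.
So 5^115 ≡ 198 · 290 · 70 · 25 · 5 ≡ 1 (mod 461).
Since 5^d ≡ 1 (mod 461), base 5 does not prove 461 composite.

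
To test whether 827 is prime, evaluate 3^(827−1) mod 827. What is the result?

1

3^1 ≡ 3 (mod 827)
3^2 ≡ 3^2 = 9 ≡ 9 (mod 827)
3^4 ≡ 9^2 = 81 ≡ 81 (mod 827)
3^8 ≡ 81^2 = 6561 ≡ 772 (mod 827)
3^16 ≡ 772^2 = 595984 ≡ 544 (mod 827)
3^32 ≡ 544^2 = 295936 ≡ 697 (mod 827)
3^64 ≡ 697^2 = 485809 ≡ 360 (mod 827)
3^128 ≡ 360^2 = 129600 ≡ 588 (mod 827)
3^256 ≡ 588^2 = 345744 ≡ 58 (mod 827)
3^512 ≡ 58^2 = 3364 ≡ 56 (mod 827)
826 = 512 + 256 + 32 + 16 + 8 + 2 in binary powers of 2.
So 3^826 ≡ 56 · 58 · 697 · 544 · 772 · 9 ≡ 1 (mod 827).
Since the result is 1, base 3 gives no evidence that 827 is composite.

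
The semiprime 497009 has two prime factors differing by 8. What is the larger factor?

Since p = q + 8, we have 497009 = q(q + 8), so q² + 8q − 497009 = 0.
Discriminant: 8² + 4·497009 = 64 + 1988036 = 1988100; √1988100 = 1410.
q = (−8 + 1410)/2 = 701, and p = q + 8 = 709.
Check: 701 · 709 = 497009.

709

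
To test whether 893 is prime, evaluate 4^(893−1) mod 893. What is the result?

4^1 ≡ 4 (mod 893)
4^2 ≡ 4^2 = 16 ≡ 16 (mod 893)
4^4 ≡ 16^2 = 256 ≡ 256 (mod 893)
4^8 ≡ 256^2 = 65536 ≡ 347 (mod 893)
4^16 ≡ 347^2 = 120409 ≡ 747 (mod 893)
4^32 ≡ 747^2 = 558009 ≡ 777 (mod 893)
4^64 ≡ 777^2 = 603729 ≡ 61 (mod 893)
4^128 ≡ 61^2 = 3721 ≡ 149 (mod 893)
4^256 ≡ 149^2 = 22201 ≡ 769 (mod 893)
4^512 ≡ 769^2 = 591361 ≡ 195 (mod 893)
892 = 512 + 256 + 64 + 32 + 16 + 8 + 4 in binary powers of 2.
So 4^892 ≡ 195 · 769 · 61 · 777 · 747 · 347 · 256 ≡ 61 (mod 893).
Since 61 ≠ 1, base 4 is a Fermat witness: 893 is composite.

61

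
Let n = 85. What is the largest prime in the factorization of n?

85 = 5 · 17
17 is prime.
So 85 = 5 · 17; the largest prime factor is 17.

17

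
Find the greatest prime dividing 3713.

3713 = 47 · 79
79 is prime.
So 3713 = 47 · 79; the largest prime factor is 79.

79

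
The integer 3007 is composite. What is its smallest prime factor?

3007 is odd.
Digit sum 10, not divisible by 3.
Ends in 7: not divisible by 5.
7: 3007 = 7·429 + 4
11: 3007 = 11·273 + 4
13: 3007 = 13·231 + 4
17: 3007 = 17·176 + 15
19: 3007 = 19·158 + 5
23: 3007 = 23·130 + 17
29: 3007 = 29·103 + 20
31: 3007 = 31·97

31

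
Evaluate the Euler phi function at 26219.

25896

Factor: 26219 = 157 · 167.
φ(26219) = (157−1) · (167−1) = 156 · 166 = 25896.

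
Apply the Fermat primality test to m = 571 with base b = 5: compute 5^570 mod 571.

5^1 ≡ 5 (mod 571)
5^2 ≡ 5^2 = 25 ≡ 25 (mod 571)
5^4 ≡ 25^2 = 625 ≡ 54 (mod 571)
5^8 ≡ 54^2 = 2916 ≡ 61 (mod 571)
5^16 ≡ 61^2 = 3721 ≡ 295 (mod 571)
5^32 ≡ 295^2 = 87025 ≡ 233 (mod 571)
5^64 ≡ 233^2 = 54289 ≡ 44 (mod 571)
5^128 ≡ 44^2 = 1936 ≡ 223 (mod 571)
5^256 ≡ 223^2 = 49729 ≡ 52 (mod 571)
5^512 ≡ 52^2 = 2704 ≡ 420 (mod 571)
570 = 512 + 32 + 16 + 8 + 2 in binary powers of 2.
So 5^570 ≡ 420 · 233 · 295 · 61 · 25 ≡ 1 (mod 571).
Since the result is 1, base 5 gives no evidence that 571 is composite.

1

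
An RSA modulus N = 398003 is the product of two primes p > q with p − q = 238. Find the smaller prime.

523

Since p = q + 238, we have 398003 = q(q + 238), so q² + 238q − 398003 = 0.
Discriminant: 238² + 4·398003 = 56644 + 1592012 = 1648656; √1648656 = 1284.
q = (−238 + 1284)/2 = 523, and p = q + 238 = 761.
Check: 523 · 761 = 398003.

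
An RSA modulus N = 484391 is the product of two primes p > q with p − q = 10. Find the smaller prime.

Since p = q + 10, we have 484391 = q(q + 10), so q² + 10q − 484391 = 0.
Discriminant: 10² + 4·484391 = 100 + 1937564 = 1937664; √1937664 = 1392.
q = (−10 + 1392)/2 = 691, and p = q + 10 = 701.
Check: 691 · 701 = 484391.

691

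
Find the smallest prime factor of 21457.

43

21457 is odd.
Digit sum 19, not divisible by 3.
Ends in 7: not divisible by 5.
7: 21457 = 7·3065 + 2
11: 21457 = 11·1950 + 7
13: 21457 = 13·1650 + 7
17: 21457 = 17·1262 + 3
19: 21457 = 19·1129 + 6
23: 21457 = 23·932 + 21
29: 21457 = 29·739 + 26
31: 21457 = 31·692 + 5
37: 21457 = 37·579 + 34
41: 21457 = 41·523 + 14
43: 21457 = 43·499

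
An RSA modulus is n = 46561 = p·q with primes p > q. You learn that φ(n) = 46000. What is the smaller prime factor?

φ(n) = (p−1)(q−1) = n − (p+q) + 1, so p + q = 46561 − 46000 + 1 = 562.
p and q are the roots of t² − 562t + 46561 = 0.
Discriminant: 562² − 4·46561 = 315844 − 186244 = 129600; √129600 = 360.
q = (562 − 360)/2 = 101, p = (562 + 360)/2 = 461.
Check: 101 · 461 = 46561.

101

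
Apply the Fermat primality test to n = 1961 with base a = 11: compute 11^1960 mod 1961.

11^1 ≡ 11 (mod 1961)
11^2 ≡ 11^2 = 121 ≡ 121 (mod 1961)
11^4 ≡ 121^2 = 14641 ≡ 914 (mod 1961)
11^8 ≡ 914^2 = 835396 ≡ 10 (mod 1961)
11^16 ≡ 10^2 = 100 ≡ 100 (mod 1961)
11^32 ≡ 100^2 = 10000 ≡ 195 (mod 1961)
11^64 ≡ 195^2 = 38025 ≡ 766 (mod 1961)
11^128 ≡ 766^2 = 586756 ≡ 417 (mod 1961)
11^256 ≡ 417^2 = 173889 ≡ 1321 (mod 1961)
11^512 ≡ 1321^2 = 1745041 ≡ 1712 (mod 1961)
11^1024 ≡ 1712^2 = 2930944 ≡ 1210 (mod 1961)
1960 = 1024 + 512 + 256 + 128 + 32 + 8 in binary powers of 2.
So 11^1960 ≡ 1210 · 1712 · 1321 · 417 · 195 · 10 ≡ 1210 (mod 1961).
Since 1210 ≠ 1, base 11 is a Fermat witness: 1961 is composite.

1210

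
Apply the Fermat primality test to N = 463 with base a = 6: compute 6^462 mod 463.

6^1 ≡ 6 (mod 463)
6^2 ≡ 6^2 = 36 ≡ 36 (mod 463)
6^4 ≡ 36^2 = 1296 ≡ 370 (mod 463)
6^8 ≡ 370^2 = 136900 ≡ 315 (mod 463)
6^16 ≡ 315^2 = 99225 ≡ 143 (mod 463)
6^32 ≡ 143^2 = 20449 ≡ 77 (mod 463)
6^64 ≡ 77^2 = 5929 ≡ 373 (mod 463)
6^128 ≡ 373^2 = 139129 ≡ 229 (mod 463)
6^256 ≡ 229^2 = 52441 ≡ 122 (mod 463)
462 = 256 + 128 + 64 + 8 + 4 + 2 in binary powers of 2.
So 6^462 ≡ 122 · 229 · 373 · 315 · 370 · 36 ≡ 1 (mod 463).
Since the result is 1, base 6 gives no evidence that 463 is composite.

1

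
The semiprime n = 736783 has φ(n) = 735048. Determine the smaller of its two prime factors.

739

φ(n) = (p−1)(q−1) = n − (p+q) + 1, so p + q = 736783 − 735048 + 1 = 1736.
p and q are the roots of t² − 1736t + 736783 = 0.
Discriminant: 1736² − 4·736783 = 3013696 − 2947132 = 66564; √66564 = 258.
q = (1736 − 258)/2 = 739, p = (1736 + 258)/2 = 997.
Check: 739 · 997 = 736783.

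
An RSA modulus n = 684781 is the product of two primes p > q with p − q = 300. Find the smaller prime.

Since p = q + 300, we have 684781 = q(q + 300), so q² + 300q − 684781 = 0.
Discriminant: 300² + 4·684781 = 90000 + 2739124 = 2829124; √2829124 = 1682.
q = (−300 + 1682)/2 = 691, and p = q + 300 = 991.
Check: 691 · 991 = 684781.

691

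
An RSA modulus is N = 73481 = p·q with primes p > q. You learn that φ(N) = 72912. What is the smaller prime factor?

φ(n) = (p−1)(q−1) = n − (p+q) + 1, so p + q = 73481 − 72912 + 1 = 570.
p and q are the roots of t² − 570t + 73481 = 0.
Discriminant: 570² − 4·73481 = 324900 − 293924 = 30976; √30976 = 176.
q = (570 − 176)/2 = 197, p = (570 + 176)/2 = 373.
Check: 197 · 373 = 73481.

197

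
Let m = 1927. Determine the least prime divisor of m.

41

1927 is odd.
Digit sum 19, not divisible by 3.
Ends in 7: not divisible by 5.
7: 1927 = 7·275 + 2
11: 1927 = 11·175 + 2
13: 1927 = 13·148 + 3
17: 1927 = 17·113 + 6
19: 1927 = 19·101 + 8
23: 1927 = 23·83 + 18
29: 1927 = 29·66 + 13
31: 1927 = 31·62 + 5
37: 1927 = 37·52 + 3
41: 1927 = 41·47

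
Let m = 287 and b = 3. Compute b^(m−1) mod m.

32

3^1 ≡ 3 (mod 287)
3^2 ≡ 3^2 = 9 ≡ 9 (mod 287)
3^4 ≡ 9^2 = 81 ≡ 81 (mod 287)
3^8 ≡ 81^2 = 6561 ≡ 247 (mod 287)
3^16 ≡ 247^2 = 61009 ≡ 165 (mod 287)
3^32 ≡ 165^2 = 27225 ≡ 247 (mod 287)
3^64 ≡ 247^2 = 61009 ≡ 165 (mod 287)
3^128 ≡ 165^2 = 27225 ≡ 247 (mod 287)
3^256 ≡ 247^2 = 61009 ≡ 165 (mod 287)
286 = 256 + 16 + 8 + 4 + 2 in binary powers of 2.
So 3^286 ≡ 165 · 165 · 247 · 81 · 9 ≡ 32 (mod 287).
Since 32 ≠ 1, base 3 is a Fermat witness: 287 is composite.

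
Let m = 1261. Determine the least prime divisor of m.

1261 is odd.
Digit sum 10, not divisible by 3.
Ends in 1: not divisible by 5.
7: 1261 = 7·180 + 1
11: 1261 = 11·114 + 7
13: 1261 = 13·97

13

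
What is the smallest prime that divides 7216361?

61

7216361 is odd.
Digit sum 26, not divisible by 3.
Ends in 1: not divisible by 5.
7: 7216361 = 7·1030908 + 5
11: 7216361 = 11·656032 + 9
13: 7216361 = 13·555104 + 9
17: 7216361 = 17·424491 + 14
19: 7216361 = 19·379808 + 9
23: 7216361 = 23·313754 + 19
29: 7216361 = 29·248840 + 1
31: 7216361 = 31·232785 + 26
37: 7216361 = 37·195036 + 29
41: 7216361 = 41·176008 + 33
43: 7216361 = 43·167822 + 15
47: 7216361 = 47·153539 + 28
53: 7216361 = 53·136157 + 40
59: 7216361 = 59·122311 + 12
61: 7216361 = 61·118301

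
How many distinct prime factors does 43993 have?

3

43993 = 29 · 1517
1517 = 37 · 41
43993 = 29 · 37 · 41, which has 3 distinct prime factors.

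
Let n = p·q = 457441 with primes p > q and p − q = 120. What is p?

739

Since p = q + 120, we have 457441 = q(q + 120), so q² + 120q − 457441 = 0.
Discriminant: 120² + 4·457441 = 14400 + 1829764 = 1844164; √1844164 = 1358.
q = (−120 + 1358)/2 = 619, and p = q + 120 = 739.
Check: 619 · 739 = 457441.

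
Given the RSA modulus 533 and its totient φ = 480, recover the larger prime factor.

φ(n) = (p−1)(q−1) = n − (p+q) + 1, so p + q = 533 − 480 + 1 = 54.
p and q are the roots of t² − 54t + 533 = 0.
Discriminant: 54² − 4·533 = 2916 − 2132 = 784; √784 = 28.
q = (54 − 28)/2 = 13, p = (54 + 28)/2 = 41.
Check: 13 · 41 = 533.

41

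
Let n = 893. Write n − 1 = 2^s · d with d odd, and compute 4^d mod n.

747

893 − 1 = 892 = 2^2 · 223, so d = 223.
4^1 ≡ 4 (mod 893)
4^2 ≡ 4^2 = 16 ≡ 16 (mod 893)
4^4 ≡ 16^2 = 256 ≡ 256 (mod 893)
4^8 ≡ 256^2 = 65536 ≡ 347 (mod 893)
4^16 ≡ 347^2 = 120409 ≡ 747 (mod 893)
4^32 ≡ 747^2 = 558009 ≡ 777 (mod 893)
4^64 ≡ 777^2 = 603729 ≡ 61 (mod 893)
4^128 ≡ 61^2 = 3721 ≡ 149 (mod 893)
223 = 128 + 64 + 16 + 8 + 4 + 2 + 1 in binary powers of 2.
So 4^223 ≡ 149 · 61 · 747 · 347 · 256 · 16 · 4 ≡ 747 (mod 893).
Squaring chain: 747 → 777; never reaches −1, so base 4 is a Miller–Rabin witness that 893 is composite.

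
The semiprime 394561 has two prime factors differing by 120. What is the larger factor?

Since p = q + 120, we have 394561 = q(q + 120), so q² + 120q − 394561 = 0.
Discriminant: 120² + 4·394561 = 14400 + 1578244 = 1592644; √1592644 = 1262.
q = (−120 + 1262)/2 = 571, and p = q + 120 = 691.
Check: 571 · 691 = 394561.

691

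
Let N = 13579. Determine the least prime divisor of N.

13579 is odd.
Digit sum 25, not divisible by 3.
Ends in 9: not divisible by 5.
7: 13579 = 7·1939 + 6
11: 13579 = 11·1234 + 5
13: 13579 = 13·1044 + 7
17: 13579 = 17·798 + 13
19: 13579 = 19·714 + 13
23: 13579 = 23·590 + 9
29: 13579 = 29·468 + 7
31: 13579 = 31·438 + 1
37: 13579 = 37·367

37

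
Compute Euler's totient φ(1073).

Factor: 1073 = 29 · 37.
φ(1073) = (29−1) · (37−1) = 28 · 36 = 1008.

1008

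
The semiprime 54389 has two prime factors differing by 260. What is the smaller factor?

137

Since p = q + 260, we have 54389 = q(q + 260), so q² + 260q − 54389 = 0.
Discriminant: 260² + 4·54389 = 67600 + 217556 = 285156; √285156 = 534.
q = (−260 + 534)/2 = 137, and p = q + 260 = 397.
Check: 137 · 397 = 54389.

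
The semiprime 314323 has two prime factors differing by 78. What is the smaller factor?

523

Since p = q + 78, we have 314323 = q(q + 78), so q² + 78q − 314323 = 0.
Discriminant: 78² + 4·314323 = 6084 + 1257292 = 1263376; √1263376 = 1124.
q = (−78 + 1124)/2 = 523, and p = q + 78 = 601.
Check: 523 · 601 = 314323.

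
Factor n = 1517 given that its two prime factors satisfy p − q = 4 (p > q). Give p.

Since p = q + 4, we have 1517 = q(q + 4), so q² + 4q − 1517 = 0.
Discriminant: 4² + 4·1517 = 16 + 6068 = 6084; √6084 = 78.
q = (−4 + 78)/2 = 37, and p = q + 4 = 41.
Check: 37 · 41 = 1517.

41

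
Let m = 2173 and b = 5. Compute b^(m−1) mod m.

5^1 ≡ 5 (mod 2173)
5^2 ≡ 5^2 = 25 ≡ 25 (mod 2173)
5^4 ≡ 25^2 = 625 ≡ 625 (mod 2173)
5^8 ≡ 625^2 = 390625 ≡ 1658 (mod 2173)
5^16 ≡ 1658^2 = 2748964 ≡ 119 (mod 2173)
5^32 ≡ 119^2 = 14161 ≡ 1123 (mod 2173)
5^64 ≡ 1123^2 = 1261129 ≡ 789 (mod 2173)
5^128 ≡ 789^2 = 622521 ≡ 1043 (mod 2173)
5^256 ≡ 1043^2 = 1087849 ≡ 1349 (mod 2173)
5^512 ≡ 1349^2 = 1819801 ≡ 1000 (mod 2173)
5^1024 ≡ 1000^2 = 1000000 ≡ 420 (mod 2173)
5^2048 ≡ 420^2 = 176400 ≡ 387 (mod 2173)
2172 = 2048 + 64 + 32 + 16 + 8 + 4 in binary powers of 2.
So 5^2172 ≡ 387 · 789 · 1123 · 119 · 1658 · 625 ≡ 1369 (mod 2173).
Since 1369 ≠ 1, base 5 is a Fermat witness: 2173 is composite.

1369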